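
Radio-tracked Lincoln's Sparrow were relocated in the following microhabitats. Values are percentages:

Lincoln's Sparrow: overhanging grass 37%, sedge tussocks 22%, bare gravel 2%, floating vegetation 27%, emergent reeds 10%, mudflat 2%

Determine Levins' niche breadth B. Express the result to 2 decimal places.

Convert percentages to proportions (divide by 100).
Σpᵢ² = 0.37² + 0.22² + 0.02² + 0.27² + 0.10² + 0.02² = 0.1369 + 0.0484 + 0.0004 + 0.0729 + 0.0100 + 0.0004 = 0.2690
B = 1 / 0.2690 = 3.7175

3.72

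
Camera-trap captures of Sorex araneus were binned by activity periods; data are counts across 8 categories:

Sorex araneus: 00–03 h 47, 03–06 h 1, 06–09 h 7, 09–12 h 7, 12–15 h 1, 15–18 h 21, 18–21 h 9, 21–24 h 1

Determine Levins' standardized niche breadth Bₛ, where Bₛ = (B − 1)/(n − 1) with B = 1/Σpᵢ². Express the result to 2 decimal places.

0.30

Proportions for Sorex araneus (n=94): 47/94=0.5000, 1/94=0.0106, 7/94=0.0745, 7/94=0.0745, 1/94=0.0106, 21/94=0.2234, 9/94=0.0957, 1/94=0.0106
Σpᵢ² = 0.5000² + 0.0106² + 0.0745² + 0.0745² + 0.0106² + 0.2234² + 0.0957² + 0.0106² = 0.250000 + 0.000112 + 0.005550 + 0.005550 + 0.000112 + 0.049908 + 0.009158 + 0.000112 = 0.320502
B = 1 / 0.320502 = 3.1201
Bₛ = (B − 1)/(n − 1) = (3.1201 − 1)/(8 − 1) = 2.1201/7 = 0.3029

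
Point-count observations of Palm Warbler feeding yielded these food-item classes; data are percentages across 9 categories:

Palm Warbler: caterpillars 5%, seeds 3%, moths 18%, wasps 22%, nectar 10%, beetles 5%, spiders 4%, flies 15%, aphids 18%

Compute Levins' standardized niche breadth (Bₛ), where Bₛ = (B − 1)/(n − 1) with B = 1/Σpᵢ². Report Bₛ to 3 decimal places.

Convert percentages to proportions (divide by 100).
Σpᵢ² = 0.05² + 0.03² + 0.18² + 0.22² + 0.10² + 0.05² + 0.04² + 0.15² + 0.18² = 0.0025 + 0.0009 + 0.0324 + 0.0484 + 0.0100 + 0.0025 + 0.0016 + 0.0225 + 0.0324 = 0.1532
B = 1 / 0.1532 = 6.52742
Bₛ = (B − 1)/(n − 1) = (6.52742 − 1)/(9 − 1) = 5.52742/8 = 0.69093

0.691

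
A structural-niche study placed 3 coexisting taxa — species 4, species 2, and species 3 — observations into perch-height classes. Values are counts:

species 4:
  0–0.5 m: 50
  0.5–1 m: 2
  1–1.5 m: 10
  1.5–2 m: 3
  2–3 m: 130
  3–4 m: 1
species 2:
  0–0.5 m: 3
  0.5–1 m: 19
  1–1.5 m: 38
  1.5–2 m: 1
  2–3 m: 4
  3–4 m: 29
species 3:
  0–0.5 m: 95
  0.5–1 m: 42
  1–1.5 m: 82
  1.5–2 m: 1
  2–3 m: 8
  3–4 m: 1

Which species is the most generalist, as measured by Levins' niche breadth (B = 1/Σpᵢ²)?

Proportions for species 4 (n=196): 50/196=0.2551, 2/196=0.0102, 10/196=0.0510, 3/196=0.0153, 130/196=0.6633, 1/196=0.0051
Proportions for species 2 (n=94): 3/94=0.0319, 19/94=0.2021, 38/94=0.4043, 1/94=0.0106, 4/94=0.0426, 29/94=0.3085
Proportions for species 3 (n=229): 95/229=0.4148, 42/229=0.1834, 82/229=0.3581, 1/229=0.0044, 8/229=0.0349, 1/229=0.0044
Σp_4ᵢ² = 0.2551² + 0.0102² + 0.0510² + 0.0153² + 0.6633² + 0.0051² = 0.065076 + 0.000104 + 0.002601 + 0.000234 + 0.439967 + 0.000026 = 0.508008
B_4 = 1 / 0.508008 = 1.9685
Σp_2ᵢ² = 0.0319² + 0.2021² + 0.4043² + 0.0106² + 0.0426² + 0.3085² = 0.001018 + 0.040844 + 0.163458 + 0.000112 + 0.001815 + 0.095172 = 0.302419
B_2 = 1 / 0.302419 = 3.3067
Σp_3ᵢ² = 0.4148² + 0.1834² + 0.3581² + 0.0044² + 0.0349² + 0.0044² = 0.172059 + 0.033636 + 0.128236 + 0.000019 + 0.001218 + 0.000019 = 0.335187
B_3 = 1 / 0.335187 = 2.9834
Highest B → broadest niche (most generalist): species 2 (B = 3.31).

species 2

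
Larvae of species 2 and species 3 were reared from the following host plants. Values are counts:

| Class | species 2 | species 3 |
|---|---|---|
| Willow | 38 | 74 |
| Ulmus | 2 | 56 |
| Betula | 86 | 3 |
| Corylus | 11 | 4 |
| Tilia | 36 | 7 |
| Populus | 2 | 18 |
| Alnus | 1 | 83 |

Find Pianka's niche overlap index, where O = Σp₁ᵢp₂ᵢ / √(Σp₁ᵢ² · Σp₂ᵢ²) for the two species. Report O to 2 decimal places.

0.28

Proportions for species 2 (n=176): 38/176=0.2159, 2/176=0.0114, 86/176=0.4886, 11/176=0.0625, 36/176=0.2045, 2/176=0.0114, 1/176=0.0057
Proportions for species 3 (n=245): 74/245=0.3020, 56/245=0.2286, 3/245=0.0122, 4/245=0.0163, 7/245=0.0286, 18/245=0.0735, 83/245=0.3388
Σ p₁ᵢp₂ᵢ = 0.065202 + 0.002606 + 0.005961 + 0.001019 + 0.005849 + 0.000838 + 0.001931 = 0.083406
Σp_1ᵢ² = 0.2159² + 0.0114² + 0.4886² + 0.0625² + 0.2045² + 0.0114² + 0.0057² = 0.046613 + 0.000130 + 0.238730 + 0.003906 + 0.041820 + 0.000130 + 0.000032 = 0.331361
Σp_2ᵢ² = 0.3020² + 0.2286² + 0.0122² + 0.0163² + 0.0286² + 0.0735² + 0.3388² = 0.091204 + 0.052258 + 0.000149 + 0.000266 + 0.000818 + 0.005402 + 0.114785 = 0.264882
O = 0.083406 / √(0.331361 × 0.264882) = 0.083406 / 0.2962627 = 0.2815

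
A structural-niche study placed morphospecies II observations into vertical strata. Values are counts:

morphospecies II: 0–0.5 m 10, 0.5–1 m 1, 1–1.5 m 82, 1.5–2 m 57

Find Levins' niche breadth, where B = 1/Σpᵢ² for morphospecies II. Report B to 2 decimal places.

Proportions for morphospecies II (n=150): 10/150=0.0667, 1/150=0.0067, 82/150=0.5467, 57/150=0.3800
Σpᵢ² = 0.0667² + 0.0067² + 0.5467² + 0.3800² = 0.004449 + 0.000045 + 0.298881 + 0.144400 = 0.447775
B = 1 / 0.447775 = 2.2333

2.23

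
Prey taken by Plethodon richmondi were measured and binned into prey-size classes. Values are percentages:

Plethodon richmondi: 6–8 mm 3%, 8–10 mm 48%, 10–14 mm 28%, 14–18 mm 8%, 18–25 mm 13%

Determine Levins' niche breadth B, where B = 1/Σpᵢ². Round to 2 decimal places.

3.00

Convert percentages to proportions (divide by 100).
Σpᵢ² = 0.03² + 0.48² + 0.28² + 0.08² + 0.13² = 0.0009 + 0.2304 + 0.0784 + 0.0064 + 0.0169 = 0.3330
B = 1 / 0.3330 = 3.0030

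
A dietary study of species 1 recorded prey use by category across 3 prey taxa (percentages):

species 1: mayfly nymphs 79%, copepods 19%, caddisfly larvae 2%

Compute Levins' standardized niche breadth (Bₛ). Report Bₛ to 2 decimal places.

Convert percentages to proportions (divide by 100).
Σpᵢ² = 0.79² + 0.19² + 0.02² = 0.6241 + 0.0361 + 0.0004 = 0.6606
B = 1 / 0.6606 = 1.5138
Bₛ = (B − 1)/(n − 1) = (1.5138 − 1)/(3 − 1) = 0.5138/2 = 0.2569

0.26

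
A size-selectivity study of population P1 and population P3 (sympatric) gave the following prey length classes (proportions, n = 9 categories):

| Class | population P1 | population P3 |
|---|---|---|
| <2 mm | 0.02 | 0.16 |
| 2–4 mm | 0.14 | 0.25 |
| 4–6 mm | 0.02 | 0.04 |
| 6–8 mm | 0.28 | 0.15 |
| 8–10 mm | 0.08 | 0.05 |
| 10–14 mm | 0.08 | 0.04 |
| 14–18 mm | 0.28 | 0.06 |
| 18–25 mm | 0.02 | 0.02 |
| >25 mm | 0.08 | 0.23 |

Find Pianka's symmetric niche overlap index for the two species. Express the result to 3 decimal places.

0.671

Σ p₁ᵢp₂ᵢ = 0.0032 + 0.0350 + 0.0008 + 0.0420 + 0.0040 + 0.0032 + 0.0168 + 0.0004 + 0.0184 = 0.1238
Σp_1ᵢ² = 0.02² + 0.14² + 0.02² + 0.28² + 0.08² + 0.08² + 0.28² + 0.02² + 0.08² = 0.0004 + 0.0196 + 0.0004 + 0.0784 + 0.0064 + 0.0064 + 0.0784 + 0.0004 + 0.0064 = 0.1968
Σp_2ᵢ² = 0.16² + 0.25² + 0.04² + 0.15² + 0.05² + 0.04² + 0.06² + 0.02² + 0.23² = 0.0256 + 0.0625 + 0.0016 + 0.0225 + 0.0025 + 0.0016 + 0.0036 + 0.0004 + 0.0529 = 0.1732
O = 0.1238 / √(0.1968 × 0.1732) = 0.1238 / 0.184623 = 0.67056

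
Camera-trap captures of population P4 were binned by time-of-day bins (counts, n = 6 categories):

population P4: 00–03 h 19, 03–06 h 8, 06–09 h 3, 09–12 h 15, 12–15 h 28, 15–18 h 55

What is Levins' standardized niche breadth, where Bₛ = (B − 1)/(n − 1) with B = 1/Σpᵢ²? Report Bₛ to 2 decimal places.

0.53

Proportions for population P4 (n=128): 19/128=0.1484, 8/128=0.0625, 3/128=0.0234, 15/128=0.1172, 28/128=0.2188, 55/128=0.4297
Σpᵢ² = 0.1484² + 0.0625² + 0.0234² + 0.1172² + 0.2188² + 0.4297² = 0.022023 + 0.003906 + 0.000548 + 0.013736 + 0.047873 + 0.184642 = 0.272728
B = 1 / 0.272728 = 3.6667
Bₛ = (B − 1)/(n − 1) = (3.6667 − 1)/(6 − 1) = 2.6667/5 = 0.5333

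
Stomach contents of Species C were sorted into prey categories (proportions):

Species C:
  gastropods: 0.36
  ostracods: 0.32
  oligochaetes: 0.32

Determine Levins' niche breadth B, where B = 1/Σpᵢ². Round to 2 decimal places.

Σpᵢ² = 0.36² + 0.32² + 0.32² = 0.1296 + 0.1024 + 0.1024 = 0.3344
B = 1 / 0.3344 = 2.9904

2.99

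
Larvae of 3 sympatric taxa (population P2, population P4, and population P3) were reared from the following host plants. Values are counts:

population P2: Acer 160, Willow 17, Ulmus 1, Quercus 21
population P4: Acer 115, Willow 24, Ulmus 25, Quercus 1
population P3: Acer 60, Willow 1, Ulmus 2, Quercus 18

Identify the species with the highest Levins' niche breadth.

Proportions for population P2 (n=199): 160/199=0.8040, 17/199=0.0854, 1/199=0.0050, 21/199=0.1055
Proportions for population P4 (n=165): 115/165=0.6970, 24/165=0.1455, 25/165=0.1515, 1/165=0.0061
Proportions for population P3 (n=81): 60/81=0.7407, 1/81=0.0123, 2/81=0.0247, 18/81=0.2222
Σp_P2ᵢ² = 0.8040² + 0.0854² + 0.0050² + 0.1055² = 0.646416 + 0.007293 + 0.000025 + 0.011130 = 0.664864
B_P2 = 1 / 0.664864 = 1.5041
Σp_P4ᵢ² = 0.6970² + 0.1455² + 0.1515² + 0.0061² = 0.485809 + 0.021170 + 0.022952 + 0.000037 = 0.529968
B_P4 = 1 / 0.529968 = 1.8869
Σp_P3ᵢ² = 0.7407² + 0.0123² + 0.0247² + 0.2222² = 0.548636 + 0.000151 + 0.000610 + 0.049373 = 0.598770
B_P3 = 1 / 0.598770 = 1.6701
Highest B → broadest niche (most generalist): population P4 (B = 1.89).

population P4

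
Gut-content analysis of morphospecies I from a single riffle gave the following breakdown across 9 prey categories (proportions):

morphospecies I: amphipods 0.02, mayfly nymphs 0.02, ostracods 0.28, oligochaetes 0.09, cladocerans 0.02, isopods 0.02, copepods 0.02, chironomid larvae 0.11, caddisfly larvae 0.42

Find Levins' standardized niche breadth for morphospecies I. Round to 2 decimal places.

Σpᵢ² = 0.02² + 0.02² + 0.28² + 0.09² + 0.02² + 0.02² + 0.02² + 0.11² + 0.42² = 0.0004 + 0.0004 + 0.0784 + 0.0081 + 0.0004 + 0.0004 + 0.0004 + 0.0121 + 0.1764 = 0.2770
B = 1 / 0.2770 = 3.6101
Bₛ = (B − 1)/(n − 1) = (3.6101 − 1)/(9 − 1) = 2.6101/8 = 0.3263

0.33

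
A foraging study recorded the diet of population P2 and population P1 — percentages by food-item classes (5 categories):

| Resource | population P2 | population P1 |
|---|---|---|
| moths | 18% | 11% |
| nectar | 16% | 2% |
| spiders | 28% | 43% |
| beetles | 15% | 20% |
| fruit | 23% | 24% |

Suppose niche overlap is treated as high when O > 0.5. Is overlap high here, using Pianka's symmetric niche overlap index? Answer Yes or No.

Yes

Convert percentages to proportions (divide by 100).
Σ p₁ᵢp₂ᵢ = 0.0198 + 0.0032 + 0.1204 + 0.0300 + 0.0552 = 0.2286
Σp_1ᵢ² = 0.18² + 0.16² + 0.28² + 0.15² + 0.23² = 0.0324 + 0.0256 + 0.0784 + 0.0225 + 0.0529 = 0.2118
Σp_2ᵢ² = 0.11² + 0.02² + 0.43² + 0.20² + 0.24² = 0.0121 + 0.0004 + 0.1849 + 0.0400 + 0.0576 = 0.2950
O = 0.2286 / √(0.2118 × 0.2950) = 0.2286 / 0.24996 = 0.9145
O = 0.9145 > 0.5 → Yes.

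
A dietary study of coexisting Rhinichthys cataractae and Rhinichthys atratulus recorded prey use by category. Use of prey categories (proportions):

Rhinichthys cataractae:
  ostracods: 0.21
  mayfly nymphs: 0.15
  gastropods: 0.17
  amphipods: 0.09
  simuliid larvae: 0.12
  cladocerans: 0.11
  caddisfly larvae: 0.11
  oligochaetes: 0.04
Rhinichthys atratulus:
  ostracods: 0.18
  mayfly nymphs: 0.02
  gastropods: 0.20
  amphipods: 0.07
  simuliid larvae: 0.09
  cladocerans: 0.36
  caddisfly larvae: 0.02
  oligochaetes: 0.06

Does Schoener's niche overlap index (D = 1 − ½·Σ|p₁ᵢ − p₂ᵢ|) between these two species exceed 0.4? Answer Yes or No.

Yes

Σ|p₁ᵢ − p₂ᵢ| = 0.03 + 0.13 + 0.03 + 0.02 + 0.03 + 0.25 + 0.09 + 0.02 = 0.60
D = 1 − ½ × 0.60 = 1 − 0.300 = 0.7000
D = 0.7000 > 0.4 → Yes.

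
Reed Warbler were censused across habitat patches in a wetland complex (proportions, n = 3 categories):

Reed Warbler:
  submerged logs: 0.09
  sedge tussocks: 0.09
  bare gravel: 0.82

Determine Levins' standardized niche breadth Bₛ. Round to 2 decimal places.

0.23

Σpᵢ² = 0.09² + 0.09² + 0.82² = 0.0081 + 0.0081 + 0.6724 = 0.6886
B = 1 / 0.6886 = 1.4522
Bₛ = (B − 1)/(n − 1) = (1.4522 − 1)/(3 − 1) = 0.4522/2 = 0.2261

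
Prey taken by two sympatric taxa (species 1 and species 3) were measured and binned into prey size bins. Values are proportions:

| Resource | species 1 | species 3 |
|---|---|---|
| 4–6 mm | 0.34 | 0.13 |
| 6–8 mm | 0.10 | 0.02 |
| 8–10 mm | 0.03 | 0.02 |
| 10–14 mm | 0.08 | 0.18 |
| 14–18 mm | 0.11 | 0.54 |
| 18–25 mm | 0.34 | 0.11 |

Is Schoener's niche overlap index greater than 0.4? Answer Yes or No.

Yes

Σ|p₁ᵢ − p₂ᵢ| = 0.21 + 0.08 + 0.01 + 0.10 + 0.43 + 0.23 = 1.06
D = 1 − ½ × 1.06 = 1 − 0.530 = 0.4700
D = 0.4700 > 0.4 → Yes.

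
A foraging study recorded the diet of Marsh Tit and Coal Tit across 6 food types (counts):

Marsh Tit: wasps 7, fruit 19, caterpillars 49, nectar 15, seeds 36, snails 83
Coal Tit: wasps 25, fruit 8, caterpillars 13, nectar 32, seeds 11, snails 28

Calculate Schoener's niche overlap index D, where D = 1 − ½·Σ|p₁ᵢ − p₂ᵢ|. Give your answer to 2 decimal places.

Proportions for Marsh Tit (n=209): 7/209=0.0335, 19/209=0.0909, 49/209=0.2344, 15/209=0.0718, 36/209=0.1722, 83/209=0.3971
Proportions for Coal Tit (n=117): 25/117=0.2137, 8/117=0.0684, 13/117=0.1111, 32/117=0.2735, 11/117=0.0940, 28/117=0.2393
Σ|p₁ᵢ − p₂ᵢ| = 0.1802 + 0.0225 + 0.1233 + 0.2017 + 0.0782 + 0.1578 = 0.7637
D = 1 − ½ × 0.7637 = 1 − 0.38185 = 0.61815

0.62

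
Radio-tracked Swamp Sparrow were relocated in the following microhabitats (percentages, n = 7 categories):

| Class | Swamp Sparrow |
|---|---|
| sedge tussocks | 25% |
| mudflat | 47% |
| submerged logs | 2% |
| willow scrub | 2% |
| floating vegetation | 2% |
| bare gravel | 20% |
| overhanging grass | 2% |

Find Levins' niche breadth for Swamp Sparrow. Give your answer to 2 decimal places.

Convert percentages to proportions (divide by 100).
Σpᵢ² = 0.25² + 0.47² + 0.02² + 0.02² + 0.02² + 0.20² + 0.02² = 0.0625 + 0.2209 + 0.0004 + 0.0004 + 0.0004 + 0.0400 + 0.0004 = 0.3250
B = 1 / 0.3250 = 3.0769

3.08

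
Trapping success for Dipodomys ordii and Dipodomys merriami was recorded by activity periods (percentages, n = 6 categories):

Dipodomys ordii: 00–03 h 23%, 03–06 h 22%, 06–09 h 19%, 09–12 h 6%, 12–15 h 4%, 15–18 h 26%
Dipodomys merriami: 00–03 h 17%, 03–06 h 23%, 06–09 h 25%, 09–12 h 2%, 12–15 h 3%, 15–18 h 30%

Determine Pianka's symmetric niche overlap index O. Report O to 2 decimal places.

Convert percentages to proportions (divide by 100).
Σ p₁ᵢp₂ᵢ = 0.0391 + 0.0506 + 0.0475 + 0.0012 + 0.0012 + 0.0780 = 0.2176
Σp_1ᵢ² = 0.23² + 0.22² + 0.19² + 0.06² + 0.04² + 0.26² = 0.0529 + 0.0484 + 0.0361 + 0.0036 + 0.0016 + 0.0676 = 0.2102
Σp_2ᵢ² = 0.17² + 0.23² + 0.25² + 0.02² + 0.03² + 0.30² = 0.0289 + 0.0529 + 0.0625 + 0.0004 + 0.0009 + 0.0900 = 0.2356
O = 0.2176 / √(0.2102 × 0.2356) = 0.2176 / 0.22254 = 0.9778

0.98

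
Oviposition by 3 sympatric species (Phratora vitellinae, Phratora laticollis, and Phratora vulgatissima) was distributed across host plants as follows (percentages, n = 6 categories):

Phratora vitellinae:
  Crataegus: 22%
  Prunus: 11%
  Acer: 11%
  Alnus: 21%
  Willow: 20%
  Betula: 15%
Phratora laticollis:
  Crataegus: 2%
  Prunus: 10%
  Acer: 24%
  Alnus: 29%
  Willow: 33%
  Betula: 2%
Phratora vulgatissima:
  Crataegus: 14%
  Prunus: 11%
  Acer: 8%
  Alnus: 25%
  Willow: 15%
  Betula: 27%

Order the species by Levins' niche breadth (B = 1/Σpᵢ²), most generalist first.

Phratora vitellinae > Phratora vulgatissima > Phratora laticollis

Convert percentages to proportions (divide by 100).
Σp_viteᵢ² = 0.22² + 0.11² + 0.11² + 0.21² + 0.20² + 0.15² = 0.0484 + 0.0121 + 0.0121 + 0.0441 + 0.0400 + 0.0225 = 0.1792
B_vite = 1 / 0.1792 = 5.5804
Σp_latiᵢ² = 0.02² + 0.10² + 0.24² + 0.29² + 0.33² + 0.02² = 0.0004 + 0.0100 + 0.0576 + 0.0841 + 0.1089 + 0.0004 = 0.2614
B_lati = 1 / 0.2614 = 3.8256
Σp_vulgᵢ² = 0.14² + 0.11² + 0.08² + 0.25² + 0.15² + 0.27² = 0.0196 + 0.0121 + 0.0064 + 0.0625 + 0.0225 + 0.0729 = 0.1960
B_vulg = 1 / 0.1960 = 5.1020
Ranking by B (broadest → narrowest): Phratora vitellinae (5.58) > Phratora vulgatissima (5.10) > Phratora laticollis (3.83)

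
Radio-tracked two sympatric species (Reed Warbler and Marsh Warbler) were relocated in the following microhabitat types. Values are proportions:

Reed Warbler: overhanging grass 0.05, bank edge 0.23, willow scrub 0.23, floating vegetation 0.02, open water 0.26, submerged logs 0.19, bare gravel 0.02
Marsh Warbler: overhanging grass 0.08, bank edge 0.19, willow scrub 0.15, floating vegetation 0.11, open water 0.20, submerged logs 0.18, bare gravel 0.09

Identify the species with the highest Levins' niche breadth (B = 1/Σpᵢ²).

Σp_Reedᵢ² = 0.05² + 0.23² + 0.23² + 0.02² + 0.26² + 0.19² + 0.02² = 0.0025 + 0.0529 + 0.0529 + 0.0004 + 0.0676 + 0.0361 + 0.0004 = 0.2128
B_Reed = 1 / 0.2128 = 4.6992
Σp_Marsᵢ² = 0.08² + 0.19² + 0.15² + 0.11² + 0.20² + 0.18² + 0.09² = 0.0064 + 0.0361 + 0.0225 + 0.0121 + 0.0400 + 0.0324 + 0.0081 = 0.1576
B_Mars = 1 / 0.1576 = 6.3452
Highest B → broadest niche (most generalist): Marsh Warbler (B = 6.35).

Marsh Warbler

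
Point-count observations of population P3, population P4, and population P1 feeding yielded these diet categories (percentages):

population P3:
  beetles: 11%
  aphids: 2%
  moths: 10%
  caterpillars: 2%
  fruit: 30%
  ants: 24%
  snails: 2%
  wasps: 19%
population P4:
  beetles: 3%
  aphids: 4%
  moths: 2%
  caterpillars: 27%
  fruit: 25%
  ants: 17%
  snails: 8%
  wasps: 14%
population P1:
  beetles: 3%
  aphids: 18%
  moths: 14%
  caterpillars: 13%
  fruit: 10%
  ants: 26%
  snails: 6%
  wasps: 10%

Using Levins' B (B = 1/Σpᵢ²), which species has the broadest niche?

population P1

Convert percentages to proportions (divide by 100).
Σp_P3ᵢ² = 0.11² + 0.02² + 0.10² + 0.02² + 0.30² + 0.24² + 0.02² + 0.19² = 0.0121 + 0.0004 + 0.0100 + 0.0004 + 0.0900 + 0.0576 + 0.0004 + 0.0361 = 0.2070
B_P3 = 1 / 0.2070 = 4.8309
Σp_P4ᵢ² = 0.03² + 0.04² + 0.02² + 0.27² + 0.25² + 0.17² + 0.08² + 0.14² = 0.0009 + 0.0016 + 0.0004 + 0.0729 + 0.0625 + 0.0289 + 0.0064 + 0.0196 = 0.1932
B_P4 = 1 / 0.1932 = 5.1760
Σp_P1ᵢ² = 0.03² + 0.18² + 0.14² + 0.13² + 0.10² + 0.26² + 0.06² + 0.10² = 0.0009 + 0.0324 + 0.0196 + 0.0169 + 0.0100 + 0.0676 + 0.0036 + 0.0100 = 0.1610
B_P1 = 1 / 0.1610 = 6.2112
Highest B → broadest niche (most generalist): population P1 (B = 6.21).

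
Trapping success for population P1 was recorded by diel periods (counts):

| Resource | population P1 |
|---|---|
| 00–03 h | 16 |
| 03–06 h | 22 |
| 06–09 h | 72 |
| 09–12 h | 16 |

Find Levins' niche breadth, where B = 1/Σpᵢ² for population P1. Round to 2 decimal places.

Proportions for population P1 (n=126): 16/126=0.1270, 22/126=0.1746, 72/126=0.5714, 16/126=0.1270
Σpᵢ² = 0.1270² + 0.1746² + 0.5714² + 0.1270² = 0.016129 + 0.030485 + 0.326498 + 0.016129 = 0.389241
B = 1 / 0.389241 = 2.5691

2.57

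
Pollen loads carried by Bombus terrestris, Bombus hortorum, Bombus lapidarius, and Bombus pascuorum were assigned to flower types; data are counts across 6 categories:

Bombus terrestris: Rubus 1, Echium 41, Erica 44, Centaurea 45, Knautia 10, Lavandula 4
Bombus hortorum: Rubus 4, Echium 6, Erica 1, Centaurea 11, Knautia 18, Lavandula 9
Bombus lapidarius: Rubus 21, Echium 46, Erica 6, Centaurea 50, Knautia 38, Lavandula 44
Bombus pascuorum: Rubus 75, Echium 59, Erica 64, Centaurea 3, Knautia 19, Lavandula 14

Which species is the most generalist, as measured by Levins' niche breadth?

Bombus lapidarius

Proportions for Bombus terrestris (n=145): 1/145=0.0069, 41/145=0.2828, 44/145=0.3034, 45/145=0.3103, 10/145=0.0690, 4/145=0.0276
Proportions for Bombus hortorum (n=49): 4/49=0.0816, 6/49=0.1224, 1/49=0.0204, 11/49=0.2245, 18/49=0.3673, 9/49=0.1837
Proportions for Bombus lapidarius (n=205): 21/205=0.1024, 46/205=0.2244, 6/205=0.0293, 50/205=0.2439, 38/205=0.1854, 44/205=0.2146
Proportions for Bombus pascuorum (n=234): 75/234=0.3205, 59/234=0.2521, 64/234=0.2735, 3/234=0.0128, 19/234=0.0812, 14/234=0.0598
Σp_terrᵢ² = 0.0069² + 0.2828² + 0.3034² + 0.3103² + 0.0690² + 0.0276² = 0.000048 + 0.079976 + 0.092052 + 0.096286 + 0.004761 + 0.000762 = 0.273885
B_terr = 1 / 0.273885 = 3.6512
Σp_hortᵢ² = 0.0816² + 0.1224² + 0.0204² + 0.2245² + 0.3673² + 0.1837² = 0.006659 + 0.014982 + 0.000416 + 0.050400 + 0.134909 + 0.033746 = 0.241112
B_hort = 1 / 0.241112 = 4.1475
Σp_lapiᵢ² = 0.1024² + 0.2244² + 0.0293² + 0.2439² + 0.1854² + 0.2146² = 0.010486 + 0.050355 + 0.000858 + 0.059487 + 0.034373 + 0.046053 = 0.201612
B_lapi = 1 / 0.201612 = 4.9600
Σp_pascᵢ² = 0.3205² + 0.2521² + 0.2735² + 0.0128² + 0.0812² + 0.0598² = 0.102720 + 0.063554 + 0.074802 + 0.000164 + 0.006593 + 0.003576 = 0.251409
B_pasc = 1 / 0.251409 = 3.9776
Highest B → broadest niche (most generalist): Bombus lapidarius (B = 4.96).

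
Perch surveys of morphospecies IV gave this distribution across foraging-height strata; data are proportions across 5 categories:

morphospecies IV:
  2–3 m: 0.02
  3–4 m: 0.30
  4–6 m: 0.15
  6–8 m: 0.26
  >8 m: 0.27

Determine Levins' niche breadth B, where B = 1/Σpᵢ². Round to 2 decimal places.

Σpᵢ² = 0.02² + 0.30² + 0.15² + 0.26² + 0.27² = 0.0004 + 0.0900 + 0.0225 + 0.0676 + 0.0729 = 0.2534
B = 1 / 0.2534 = 3.9463

3.95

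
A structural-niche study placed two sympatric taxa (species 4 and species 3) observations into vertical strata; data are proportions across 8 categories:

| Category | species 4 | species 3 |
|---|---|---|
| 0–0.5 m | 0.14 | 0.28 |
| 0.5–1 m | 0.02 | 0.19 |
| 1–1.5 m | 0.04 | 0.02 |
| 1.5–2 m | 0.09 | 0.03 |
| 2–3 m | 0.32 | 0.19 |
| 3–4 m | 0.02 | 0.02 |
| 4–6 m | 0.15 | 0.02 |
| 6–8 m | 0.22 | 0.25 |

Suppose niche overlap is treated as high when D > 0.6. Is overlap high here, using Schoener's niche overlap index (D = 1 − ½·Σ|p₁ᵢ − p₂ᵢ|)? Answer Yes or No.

Yes

Σ|p₁ᵢ − p₂ᵢ| = 0.14 + 0.17 + 0.02 + 0.06 + 0.13 + 0.00 + 0.13 + 0.03 = 0.68
D = 1 − ½ × 0.68 = 1 − 0.340 = 0.6600
D = 0.6600 > 0.6 → Yes.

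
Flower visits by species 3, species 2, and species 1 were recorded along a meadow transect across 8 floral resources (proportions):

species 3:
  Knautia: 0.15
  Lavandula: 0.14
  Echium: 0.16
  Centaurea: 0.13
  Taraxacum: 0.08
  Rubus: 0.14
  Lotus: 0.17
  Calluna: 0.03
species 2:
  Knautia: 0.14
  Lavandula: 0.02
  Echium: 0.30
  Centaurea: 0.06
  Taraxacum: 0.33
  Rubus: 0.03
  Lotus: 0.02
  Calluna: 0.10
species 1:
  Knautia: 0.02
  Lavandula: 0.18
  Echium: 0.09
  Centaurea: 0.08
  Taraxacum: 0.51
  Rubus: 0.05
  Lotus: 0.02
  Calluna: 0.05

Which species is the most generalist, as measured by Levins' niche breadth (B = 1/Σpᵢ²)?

Σp_3ᵢ² = 0.15² + 0.14² + 0.16² + 0.13² + 0.08² + 0.14² + 0.17² + 0.03² = 0.0225 + 0.0196 + 0.0256 + 0.0169 + 0.0064 + 0.0196 + 0.0289 + 0.0009 = 0.1404
B_3 = 1 / 0.1404 = 7.1225
Σp_2ᵢ² = 0.14² + 0.02² + 0.30² + 0.06² + 0.33² + 0.03² + 0.02² + 0.10² = 0.0196 + 0.0004 + 0.0900 + 0.0036 + 0.1089 + 0.0009 + 0.0004 + 0.0100 = 0.2338
B_2 = 1 / 0.2338 = 4.2772
Σp_1ᵢ² = 0.02² + 0.18² + 0.09² + 0.08² + 0.51² + 0.05² + 0.02² + 0.05² = 0.0004 + 0.0324 + 0.0081 + 0.0064 + 0.2601 + 0.0025 + 0.0004 + 0.0025 = 0.3128
B_1 = 1 / 0.3128 = 3.1969
Highest B → broadest niche (most generalist): species 3 (B = 7.12).

species 3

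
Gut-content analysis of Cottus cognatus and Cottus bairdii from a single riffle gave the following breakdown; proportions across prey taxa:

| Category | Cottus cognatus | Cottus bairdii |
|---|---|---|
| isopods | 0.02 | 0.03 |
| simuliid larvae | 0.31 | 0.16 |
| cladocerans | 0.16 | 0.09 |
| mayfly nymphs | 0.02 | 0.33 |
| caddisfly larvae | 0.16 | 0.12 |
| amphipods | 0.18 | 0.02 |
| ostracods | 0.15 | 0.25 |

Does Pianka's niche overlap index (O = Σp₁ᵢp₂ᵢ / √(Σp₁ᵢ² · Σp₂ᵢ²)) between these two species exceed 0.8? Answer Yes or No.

Σ p₁ᵢp₂ᵢ = 0.0006 + 0.0496 + 0.0144 + 0.0066 + 0.0192 + 0.0036 + 0.0375 = 0.1315
Σp_1ᵢ² = 0.02² + 0.31² + 0.16² + 0.02² + 0.16² + 0.18² + 0.15² = 0.0004 + 0.0961 + 0.0256 + 0.0004 + 0.0256 + 0.0324 + 0.0225 = 0.2030
Σp_2ᵢ² = 0.03² + 0.16² + 0.09² + 0.33² + 0.12² + 0.02² + 0.25² = 0.0009 + 0.0256 + 0.0081 + 0.1089 + 0.0144 + 0.0004 + 0.0625 = 0.2208
O = 0.1315 / √(0.2030 × 0.2208) = 0.1315 / 0.21171 = 0.6211
O = 0.6211 < 0.8 → No.

No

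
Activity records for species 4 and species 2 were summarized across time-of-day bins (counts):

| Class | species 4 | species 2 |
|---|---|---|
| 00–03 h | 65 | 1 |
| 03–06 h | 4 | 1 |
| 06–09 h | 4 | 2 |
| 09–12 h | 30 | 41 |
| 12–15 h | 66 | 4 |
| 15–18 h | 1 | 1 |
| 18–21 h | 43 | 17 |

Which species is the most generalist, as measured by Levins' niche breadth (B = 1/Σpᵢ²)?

species 4

Proportions for species 4 (n=213): 65/213=0.3052, 4/213=0.0188, 4/213=0.0188, 30/213=0.1408, 66/213=0.3099, 1/213=0.0047, 43/213=0.2019
Proportions for species 2 (n=67): 1/67=0.0149, 1/67=0.0149, 2/67=0.0299, 41/67=0.6119, 4/67=0.0597, 1/67=0.0149, 17/67=0.2537
Σp_4ᵢ² = 0.3052² + 0.0188² + 0.0188² + 0.1408² + 0.3099² + 0.0047² + 0.2019² = 0.093147 + 0.000353 + 0.000353 + 0.019825 + 0.096038 + 0.000022 + 0.040764 = 0.250502
B_4 = 1 / 0.250502 = 3.9920
Σp_2ᵢ² = 0.0149² + 0.0149² + 0.0299² + 0.6119² + 0.0597² + 0.0149² + 0.2537² = 0.000222 + 0.000222 + 0.000894 + 0.374422 + 0.003564 + 0.000222 + 0.064364 = 0.443910
B_2 = 1 / 0.443910 = 2.2527
Highest B → broadest niche (most generalist): species 4 (B = 3.99).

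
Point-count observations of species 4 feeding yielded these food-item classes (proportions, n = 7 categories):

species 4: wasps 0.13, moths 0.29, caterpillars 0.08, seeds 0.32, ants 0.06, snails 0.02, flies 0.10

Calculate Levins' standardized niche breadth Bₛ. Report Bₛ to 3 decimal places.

0.578

Σpᵢ² = 0.13² + 0.29² + 0.08² + 0.32² + 0.06² + 0.02² + 0.10² = 0.0169 + 0.0841 + 0.0064 + 0.1024 + 0.0036 + 0.0004 + 0.0100 = 0.2238
B = 1 / 0.2238 = 4.46828
Bₛ = (B − 1)/(n − 1) = (4.46828 − 1)/(7 − 1) = 3.46828/6 = 0.57805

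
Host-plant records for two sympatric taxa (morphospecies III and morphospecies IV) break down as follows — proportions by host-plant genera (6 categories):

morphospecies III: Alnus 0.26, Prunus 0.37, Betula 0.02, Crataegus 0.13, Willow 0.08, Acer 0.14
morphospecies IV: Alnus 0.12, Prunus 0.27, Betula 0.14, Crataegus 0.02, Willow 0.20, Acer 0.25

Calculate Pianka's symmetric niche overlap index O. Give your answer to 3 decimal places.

Σ p₁ᵢp₂ᵢ = 0.0312 + 0.0999 + 0.0028 + 0.0026 + 0.0160 + 0.0350 = 0.1875
Σp_1ᵢ² = 0.26² + 0.37² + 0.02² + 0.13² + 0.08² + 0.14² = 0.0676 + 0.1369 + 0.0004 + 0.0169 + 0.0064 + 0.0196 = 0.2478
Σp_2ᵢ² = 0.12² + 0.27² + 0.14² + 0.02² + 0.20² + 0.25² = 0.0144 + 0.0729 + 0.0196 + 0.0004 + 0.0400 + 0.0625 = 0.2098
O = 0.1875 / √(0.2478 × 0.2098) = 0.1875 / 0.228010 = 0.82233

0.822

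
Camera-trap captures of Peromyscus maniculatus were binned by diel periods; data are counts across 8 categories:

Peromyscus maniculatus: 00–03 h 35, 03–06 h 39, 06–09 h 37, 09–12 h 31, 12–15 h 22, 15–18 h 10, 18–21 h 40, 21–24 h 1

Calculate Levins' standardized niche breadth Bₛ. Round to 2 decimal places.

Proportions for Peromyscus maniculatus (n=215): 35/215=0.1628, 39/215=0.1814, 37/215=0.1721, 31/215=0.1442, 22/215=0.1023, 10/215=0.0465, 40/215=0.1860, 1/215=0.0047
Σpᵢ² = 0.1628² + 0.1814² + 0.1721² + 0.1442² + 0.1023² + 0.0465² + 0.1860² + 0.0047² = 0.026504 + 0.032906 + 0.029618 + 0.020794 + 0.010465 + 0.002162 + 0.034596 + 0.000022 = 0.157067
B = 1 / 0.157067 = 6.3667
Bₛ = (B − 1)/(n − 1) = (6.3667 − 1)/(8 − 1) = 5.3667/7 = 0.7667

0.77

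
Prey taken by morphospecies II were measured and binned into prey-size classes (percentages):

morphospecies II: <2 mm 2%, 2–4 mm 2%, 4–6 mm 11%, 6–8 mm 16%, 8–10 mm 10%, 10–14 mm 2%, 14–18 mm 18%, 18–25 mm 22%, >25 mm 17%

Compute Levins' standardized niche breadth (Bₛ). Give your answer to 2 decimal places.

0.66

Convert percentages to proportions (divide by 100).
Σpᵢ² = 0.02² + 0.02² + 0.11² + 0.16² + 0.10² + 0.02² + 0.18² + 0.22² + 0.17² = 0.0004 + 0.0004 + 0.0121 + 0.0256 + 0.0100 + 0.0004 + 0.0324 + 0.0484 + 0.0289 = 0.1586
B = 1 / 0.1586 = 6.3052
Bₛ = (B − 1)/(n − 1) = (6.3052 − 1)/(9 − 1) = 5.3052/8 = 0.6632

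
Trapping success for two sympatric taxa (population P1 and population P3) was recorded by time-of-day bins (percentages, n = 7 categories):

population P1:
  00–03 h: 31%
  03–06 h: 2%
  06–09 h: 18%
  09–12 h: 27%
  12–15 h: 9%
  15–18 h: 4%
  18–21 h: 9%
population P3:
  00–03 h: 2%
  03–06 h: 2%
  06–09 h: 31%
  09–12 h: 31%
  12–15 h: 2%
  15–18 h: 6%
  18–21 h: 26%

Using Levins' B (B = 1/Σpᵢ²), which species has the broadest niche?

population P1

Convert percentages to proportions (divide by 100).
Σp_P1ᵢ² = 0.31² + 0.02² + 0.18² + 0.27² + 0.09² + 0.04² + 0.09² = 0.0961 + 0.0004 + 0.0324 + 0.0729 + 0.0081 + 0.0016 + 0.0081 = 0.2196
B_P1 = 1 / 0.2196 = 4.5537
Σp_P3ᵢ² = 0.02² + 0.02² + 0.31² + 0.31² + 0.02² + 0.06² + 0.26² = 0.0004 + 0.0004 + 0.0961 + 0.0961 + 0.0004 + 0.0036 + 0.0676 = 0.2646
B_P3 = 1 / 0.2646 = 3.7793
Highest B → broadest niche (most generalist): population P1 (B = 4.55).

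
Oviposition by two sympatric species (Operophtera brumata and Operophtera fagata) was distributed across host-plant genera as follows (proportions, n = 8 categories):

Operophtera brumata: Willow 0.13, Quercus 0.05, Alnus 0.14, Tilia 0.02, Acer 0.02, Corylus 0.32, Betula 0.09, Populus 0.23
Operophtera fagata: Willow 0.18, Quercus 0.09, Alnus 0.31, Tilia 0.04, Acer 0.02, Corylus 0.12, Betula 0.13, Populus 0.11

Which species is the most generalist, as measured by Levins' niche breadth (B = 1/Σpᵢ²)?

Operophtera fagata

Σp_brumᵢ² = 0.13² + 0.05² + 0.14² + 0.02² + 0.02² + 0.32² + 0.09² + 0.23² = 0.0169 + 0.0025 + 0.0196 + 0.0004 + 0.0004 + 0.1024 + 0.0081 + 0.0529 = 0.2032
B_brum = 1 / 0.2032 = 4.9213
Σp_fagaᵢ² = 0.18² + 0.09² + 0.31² + 0.04² + 0.02² + 0.12² + 0.13² + 0.11² = 0.0324 + 0.0081 + 0.0961 + 0.0016 + 0.0004 + 0.0144 + 0.0169 + 0.0121 = 0.1820
B_faga = 1 / 0.1820 = 5.4945
Highest B → broadest niche (most generalist): Operophtera fagata (B = 5.49).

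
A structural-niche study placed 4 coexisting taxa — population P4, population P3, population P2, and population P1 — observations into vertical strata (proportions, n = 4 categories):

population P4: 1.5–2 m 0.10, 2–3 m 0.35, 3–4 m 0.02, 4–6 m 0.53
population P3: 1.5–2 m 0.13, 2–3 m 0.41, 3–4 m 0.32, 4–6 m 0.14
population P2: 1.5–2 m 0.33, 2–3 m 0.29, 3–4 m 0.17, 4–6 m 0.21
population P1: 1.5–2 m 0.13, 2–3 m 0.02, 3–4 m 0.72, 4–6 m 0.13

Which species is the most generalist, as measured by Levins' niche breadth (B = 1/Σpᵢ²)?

Σp_P4ᵢ² = 0.10² + 0.35² + 0.02² + 0.53² = 0.0100 + 0.1225 + 0.0004 + 0.2809 = 0.4138
B_P4 = 1 / 0.4138 = 2.4166
Σp_P3ᵢ² = 0.13² + 0.41² + 0.32² + 0.14² = 0.0169 + 0.1681 + 0.1024 + 0.0196 = 0.3070
B_P3 = 1 / 0.3070 = 3.2573
Σp_P2ᵢ² = 0.33² + 0.29² + 0.17² + 0.21² = 0.1089 + 0.0841 + 0.0289 + 0.0441 = 0.2660
B_P2 = 1 / 0.2660 = 3.7594
Σp_P1ᵢ² = 0.13² + 0.02² + 0.72² + 0.13² = 0.0169 + 0.0004 + 0.5184 + 0.0169 = 0.5526
B_P1 = 1 / 0.5526 = 1.8096
Highest B → broadest niche (most generalist): population P2 (B = 3.76).

population P2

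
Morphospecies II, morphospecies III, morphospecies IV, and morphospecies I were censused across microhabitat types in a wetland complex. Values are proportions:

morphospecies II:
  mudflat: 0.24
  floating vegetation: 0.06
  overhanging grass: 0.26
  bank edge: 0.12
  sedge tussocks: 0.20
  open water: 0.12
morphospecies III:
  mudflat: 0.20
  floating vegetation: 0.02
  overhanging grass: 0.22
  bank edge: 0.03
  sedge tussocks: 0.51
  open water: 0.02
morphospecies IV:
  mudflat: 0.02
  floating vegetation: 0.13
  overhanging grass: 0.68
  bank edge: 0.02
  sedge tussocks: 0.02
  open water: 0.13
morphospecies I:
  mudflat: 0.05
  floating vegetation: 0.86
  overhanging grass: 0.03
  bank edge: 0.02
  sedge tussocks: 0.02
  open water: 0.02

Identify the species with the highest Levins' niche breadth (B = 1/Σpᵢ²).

Σp_IIᵢ² = 0.24² + 0.06² + 0.26² + 0.12² + 0.20² + 0.12² = 0.0576 + 0.0036 + 0.0676 + 0.0144 + 0.0400 + 0.0144 = 0.1976
B_II = 1 / 0.1976 = 5.0607
Σp_IIIᵢ² = 0.20² + 0.02² + 0.22² + 0.03² + 0.51² + 0.02² = 0.0400 + 0.0004 + 0.0484 + 0.0009 + 0.2601 + 0.0004 = 0.3502
B_III = 1 / 0.3502 = 2.8555
Σp_IVᵢ² = 0.02² + 0.13² + 0.68² + 0.02² + 0.02² + 0.13² = 0.0004 + 0.0169 + 0.4624 + 0.0004 + 0.0004 + 0.0169 = 0.4974
B_IV = 1 / 0.4974 = 2.0105
Σp_Iᵢ² = 0.05² + 0.86² + 0.03² + 0.02² + 0.02² + 0.02² = 0.0025 + 0.7396 + 0.0009 + 0.0004 + 0.0004 + 0.0004 = 0.7442
B_I = 1 / 0.7442 = 1.3437
Highest B → broadest niche (most generalist): morphospecies II (B = 5.06).

morphospecies II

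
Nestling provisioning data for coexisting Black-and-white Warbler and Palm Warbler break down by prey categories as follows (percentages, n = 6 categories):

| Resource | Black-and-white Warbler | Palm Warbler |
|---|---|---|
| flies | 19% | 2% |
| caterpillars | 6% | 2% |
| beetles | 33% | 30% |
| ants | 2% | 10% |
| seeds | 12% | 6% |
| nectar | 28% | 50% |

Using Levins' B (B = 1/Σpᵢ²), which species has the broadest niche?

Black-and-white Warbler

Convert percentages to proportions (divide by 100).
Σp_Blacᵢ² = 0.19² + 0.06² + 0.33² + 0.02² + 0.12² + 0.28² = 0.0361 + 0.0036 + 0.1089 + 0.0004 + 0.0144 + 0.0784 = 0.2418
B_Blac = 1 / 0.2418 = 4.1356
Σp_Palmᵢ² = 0.02² + 0.02² + 0.30² + 0.10² + 0.06² + 0.50² = 0.0004 + 0.0004 + 0.0900 + 0.0100 + 0.0036 + 0.2500 = 0.3544
B_Palm = 1 / 0.3544 = 2.8217
Highest B → broadest niche (most generalist): Black-and-white Warbler (B = 4.14).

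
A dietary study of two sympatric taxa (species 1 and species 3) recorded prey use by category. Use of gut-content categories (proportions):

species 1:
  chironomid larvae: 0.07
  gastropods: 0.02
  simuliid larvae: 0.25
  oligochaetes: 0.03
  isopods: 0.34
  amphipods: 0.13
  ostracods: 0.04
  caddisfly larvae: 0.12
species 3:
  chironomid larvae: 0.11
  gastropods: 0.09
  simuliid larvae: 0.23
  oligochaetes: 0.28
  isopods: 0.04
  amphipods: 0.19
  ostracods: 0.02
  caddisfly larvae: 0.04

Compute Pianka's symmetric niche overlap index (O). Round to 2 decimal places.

Σ p₁ᵢp₂ᵢ = 0.0077 + 0.0018 + 0.0575 + 0.0084 + 0.0136 + 0.0247 + 0.0008 + 0.0048 = 0.1193
Σp_1ᵢ² = 0.07² + 0.02² + 0.25² + 0.03² + 0.34² + 0.13² + 0.04² + 0.12² = 0.0049 + 0.0004 + 0.0625 + 0.0009 + 0.1156 + 0.0169 + 0.0016 + 0.0144 = 0.2172
Σp_2ᵢ² = 0.11² + 0.09² + 0.23² + 0.28² + 0.04² + 0.19² + 0.02² + 0.04² = 0.0121 + 0.0081 + 0.0529 + 0.0784 + 0.0016 + 0.0361 + 0.0004 + 0.0016 = 0.1912
O = 0.1193 / √(0.2172 × 0.1912) = 0.1193 / 0.20379 = 0.5854

0.59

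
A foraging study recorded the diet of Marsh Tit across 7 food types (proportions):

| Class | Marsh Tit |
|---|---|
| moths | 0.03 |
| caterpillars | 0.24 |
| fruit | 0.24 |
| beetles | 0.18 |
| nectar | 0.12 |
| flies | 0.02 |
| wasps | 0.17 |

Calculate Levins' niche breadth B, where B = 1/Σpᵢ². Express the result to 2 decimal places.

5.20

Σpᵢ² = 0.03² + 0.24² + 0.24² + 0.18² + 0.12² + 0.02² + 0.17² = 0.0009 + 0.0576 + 0.0576 + 0.0324 + 0.0144 + 0.0004 + 0.0289 = 0.1922
B = 1 / 0.1922 = 5.2029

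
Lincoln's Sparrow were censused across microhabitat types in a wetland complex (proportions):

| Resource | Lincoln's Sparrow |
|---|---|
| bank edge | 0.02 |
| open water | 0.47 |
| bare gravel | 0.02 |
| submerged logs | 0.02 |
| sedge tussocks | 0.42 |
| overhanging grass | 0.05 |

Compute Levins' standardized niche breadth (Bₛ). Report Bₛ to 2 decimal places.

0.30

Σpᵢ² = 0.02² + 0.47² + 0.02² + 0.02² + 0.42² + 0.05² = 0.0004 + 0.2209 + 0.0004 + 0.0004 + 0.1764 + 0.0025 = 0.4010
B = 1 / 0.4010 = 2.4938
Bₛ = (B − 1)/(n − 1) = (2.4938 − 1)/(6 − 1) = 1.4938/5 = 0.2988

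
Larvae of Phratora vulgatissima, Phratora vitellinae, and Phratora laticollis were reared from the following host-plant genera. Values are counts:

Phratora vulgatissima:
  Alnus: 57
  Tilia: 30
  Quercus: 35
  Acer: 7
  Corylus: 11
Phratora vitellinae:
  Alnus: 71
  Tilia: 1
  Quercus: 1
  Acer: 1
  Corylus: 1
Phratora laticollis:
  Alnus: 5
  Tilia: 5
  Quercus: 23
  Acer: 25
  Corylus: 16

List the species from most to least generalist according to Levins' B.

Proportions for Phratora vulgatissima (n=140): 57/140=0.4071, 30/140=0.2143, 35/140=0.2500, 7/140=0.0500, 11/140=0.0786
Proportions for Phratora vitellinae (n=75): 71/75=0.9467, 1/75=0.0133, 1/75=0.0133, 1/75=0.0133, 1/75=0.0133
Proportions for Phratora laticollis (n=74): 5/74=0.0676, 5/74=0.0676, 23/74=0.3108, 25/74=0.3378, 16/74=0.2162
Σp_vulgᵢ² = 0.4071² + 0.2143² + 0.2500² + 0.0500² + 0.0786² = 0.165730 + 0.045924 + 0.062500 + 0.002500 + 0.006178 = 0.282832
B_vulg = 1 / 0.282832 = 3.5357
Σp_viteᵢ² = 0.9467² + 0.0133² + 0.0133² + 0.0133² + 0.0133² = 0.896241 + 0.000177 + 0.000177 + 0.000177 + 0.000177 = 0.896949
B_vite = 1 / 0.896949 = 1.1149
Σp_latiᵢ² = 0.0676² + 0.0676² + 0.3108² + 0.3378² + 0.2162² = 0.004570 + 0.004570 + 0.096597 + 0.114109 + 0.046742 = 0.266588
B_lati = 1 / 0.266588 = 3.7511
Ranking by B (broadest → narrowest): Phratora laticollis (3.75) > Phratora vulgatissima (3.54) > Phratora vitellinae (1.11)

Phratora laticollis > Phratora vulgatissima > Phratora vitellinae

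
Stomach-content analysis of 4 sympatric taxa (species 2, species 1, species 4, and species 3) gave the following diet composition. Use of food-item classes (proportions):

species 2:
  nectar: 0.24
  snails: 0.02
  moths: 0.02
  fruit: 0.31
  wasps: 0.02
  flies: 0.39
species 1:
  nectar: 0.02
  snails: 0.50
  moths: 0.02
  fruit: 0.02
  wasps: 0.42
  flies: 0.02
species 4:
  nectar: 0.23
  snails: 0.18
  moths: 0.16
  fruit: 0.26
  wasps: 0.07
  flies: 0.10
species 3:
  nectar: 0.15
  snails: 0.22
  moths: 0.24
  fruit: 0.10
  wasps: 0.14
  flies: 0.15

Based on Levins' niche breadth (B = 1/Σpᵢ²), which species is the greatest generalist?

Σp_2ᵢ² = 0.24² + 0.02² + 0.02² + 0.31² + 0.02² + 0.39² = 0.0576 + 0.0004 + 0.0004 + 0.0961 + 0.0004 + 0.1521 = 0.3070
B_2 = 1 / 0.3070 = 3.2573
Σp_1ᵢ² = 0.02² + 0.50² + 0.02² + 0.02² + 0.42² + 0.02² = 0.0004 + 0.2500 + 0.0004 + 0.0004 + 0.1764 + 0.0004 = 0.4280
B_1 = 1 / 0.4280 = 2.3364
Σp_4ᵢ² = 0.23² + 0.18² + 0.16² + 0.26² + 0.07² + 0.10² = 0.0529 + 0.0324 + 0.0256 + 0.0676 + 0.0049 + 0.0100 = 0.1934
B_4 = 1 / 0.1934 = 5.1706
Σp_3ᵢ² = 0.15² + 0.22² + 0.24² + 0.10² + 0.14² + 0.15² = 0.0225 + 0.0484 + 0.0576 + 0.0100 + 0.0196 + 0.0225 = 0.1806
B_3 = 1 / 0.1806 = 5.5371
Highest B → broadest niche (most generalist): species 3 (B = 5.54).

species 3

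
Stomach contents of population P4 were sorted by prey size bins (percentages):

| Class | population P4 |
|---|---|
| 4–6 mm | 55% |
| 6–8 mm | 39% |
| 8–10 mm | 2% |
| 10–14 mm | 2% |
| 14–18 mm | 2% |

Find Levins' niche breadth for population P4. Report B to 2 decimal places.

2.19

Convert percentages to proportions (divide by 100).
Σpᵢ² = 0.55² + 0.39² + 0.02² + 0.02² + 0.02² = 0.3025 + 0.1521 + 0.0004 + 0.0004 + 0.0004 = 0.4558
B = 1 / 0.4558 = 2.1939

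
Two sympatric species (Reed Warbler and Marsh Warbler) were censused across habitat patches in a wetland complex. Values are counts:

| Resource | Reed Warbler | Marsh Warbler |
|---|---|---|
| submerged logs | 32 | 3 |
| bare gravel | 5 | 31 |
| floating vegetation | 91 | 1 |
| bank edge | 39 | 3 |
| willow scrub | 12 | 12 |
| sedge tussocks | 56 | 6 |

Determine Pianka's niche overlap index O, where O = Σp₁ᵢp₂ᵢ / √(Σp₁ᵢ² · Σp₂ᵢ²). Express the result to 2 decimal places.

0.23

Proportions for Reed Warbler (n=235): 32/235=0.1362, 5/235=0.0213, 91/235=0.3872, 39/235=0.1660, 12/235=0.0511, 56/235=0.2383
Proportions for Marsh Warbler (n=56): 3/56=0.0536, 31/56=0.5536, 1/56=0.0179, 3/56=0.0536, 12/56=0.2143, 6/56=0.1071
Σ p₁ᵢp₂ᵢ = 0.007300 + 0.011792 + 0.006931 + 0.008898 + 0.010951 + 0.025522 = 0.071394
Σp_1ᵢ² = 0.1362² + 0.0213² + 0.3872² + 0.1660² + 0.0511² + 0.2383² = 0.018550 + 0.000454 + 0.149924 + 0.027556 + 0.002611 + 0.056787 = 0.255882
Σp_2ᵢ² = 0.0536² + 0.5536² + 0.0179² + 0.0536² + 0.2143² + 0.1071² = 0.002873 + 0.306473 + 0.000320 + 0.002873 + 0.045924 + 0.011470 = 0.369933
O = 0.071394 / √(0.255882 × 0.369933) = 0.071394 / 0.3076673 = 0.2320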